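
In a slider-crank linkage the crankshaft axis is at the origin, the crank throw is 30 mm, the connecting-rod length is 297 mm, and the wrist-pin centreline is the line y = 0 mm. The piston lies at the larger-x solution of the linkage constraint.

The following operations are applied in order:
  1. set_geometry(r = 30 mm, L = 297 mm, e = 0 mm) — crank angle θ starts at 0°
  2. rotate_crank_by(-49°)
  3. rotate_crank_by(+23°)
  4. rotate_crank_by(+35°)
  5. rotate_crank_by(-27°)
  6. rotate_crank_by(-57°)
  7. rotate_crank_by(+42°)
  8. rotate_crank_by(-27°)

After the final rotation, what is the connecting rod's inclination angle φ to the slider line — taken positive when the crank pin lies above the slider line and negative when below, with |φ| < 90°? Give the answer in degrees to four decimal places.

-5.0185

set_geometry: r = 30 mm, L = 297 mm, e = 0 mm; θ ← 0°
rotate_crank_by(-49°): θ ← 0° -49° = -49°
rotate_crank_by(+23°): θ ← -49° +23° = -26°
rotate_crank_by(+35°): θ ← -26° +35° = 9°
rotate_crank_by(-27°): θ ← 9° -27° = -18°
rotate_crank_by(-57°): θ ← -18° -57° = -75°
rotate_crank_by(+42°): θ ← -75° +42° = -33°
rotate_crank_by(-27°): θ ← -33° -27° = -60°
crank pin P = (r cos θ, r sin θ) = (15.000000, -25.980762)
h = r sin θ − e = -25.980762 − 0 = -25.980762
sin φ = h / L = -25.980762 / 297 = -0.08747731
φ = arcsin(-0.08747731) = -5.018495°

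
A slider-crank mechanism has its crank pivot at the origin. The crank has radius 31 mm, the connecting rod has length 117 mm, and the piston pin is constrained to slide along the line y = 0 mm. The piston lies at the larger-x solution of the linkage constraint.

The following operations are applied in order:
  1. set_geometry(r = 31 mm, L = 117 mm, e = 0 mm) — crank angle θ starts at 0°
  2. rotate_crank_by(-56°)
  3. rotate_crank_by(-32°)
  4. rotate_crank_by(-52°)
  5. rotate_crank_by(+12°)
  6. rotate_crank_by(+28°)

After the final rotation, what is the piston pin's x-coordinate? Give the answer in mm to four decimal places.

107.5637

set_geometry: r = 31 mm, L = 117 mm, e = 0 mm; θ ← 0°
rotate_crank_by(-56°): θ ← 0° -56° = -56°
rotate_crank_by(-32°): θ ← -56° -32° = -88°
rotate_crank_by(-52°): θ ← -88° -52° = -140°
rotate_crank_by(+12°): θ ← -140° +12° = -128°
rotate_crank_by(+28°): θ ← -128° +28° = -100°
crank pin P = (r cos θ, r sin θ) = (-5.383094, -30.529040)
h = r sin θ − e = -30.529040 − 0 = -30.529040
x = r cos θ + √(L² − h²) = -5.383094 + √(13689.0 − 932.0223) = -5.383094 + 112.946791 = 107.563698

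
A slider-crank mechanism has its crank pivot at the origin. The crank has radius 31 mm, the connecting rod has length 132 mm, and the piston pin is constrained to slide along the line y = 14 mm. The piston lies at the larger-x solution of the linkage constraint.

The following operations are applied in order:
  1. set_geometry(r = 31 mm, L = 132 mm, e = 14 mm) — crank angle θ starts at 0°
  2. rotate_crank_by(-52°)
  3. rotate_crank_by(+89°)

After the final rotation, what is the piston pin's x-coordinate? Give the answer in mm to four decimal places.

156.6756

set_geometry: r = 31 mm, L = 132 mm, e = 14 mm; θ ← 0°
rotate_crank_by(-52°): θ ← 0° -52° = -52°
rotate_crank_by(+89°): θ ← -52° +89° = 37°
crank pin P = (r cos θ, r sin θ) = (24.757701, 18.656266)
h = r sin θ − e = 18.656266 − 14 = 4.656266
x = r cos θ + √(L² − h²) = 24.757701 + √(17424.0 − 21.6808) = 24.757701 + 131.917850 = 156.675551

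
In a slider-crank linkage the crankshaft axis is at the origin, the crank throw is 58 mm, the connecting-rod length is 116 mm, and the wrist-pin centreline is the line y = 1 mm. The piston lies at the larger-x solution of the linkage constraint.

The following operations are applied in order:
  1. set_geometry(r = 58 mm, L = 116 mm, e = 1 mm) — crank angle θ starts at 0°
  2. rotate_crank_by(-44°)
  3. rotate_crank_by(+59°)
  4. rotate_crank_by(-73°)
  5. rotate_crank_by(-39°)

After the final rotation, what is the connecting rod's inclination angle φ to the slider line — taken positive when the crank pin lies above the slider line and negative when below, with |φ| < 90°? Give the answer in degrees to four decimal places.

-30.3243

set_geometry: r = 58 mm, L = 116 mm, e = 1 mm; θ ← 0°
rotate_crank_by(-44°): θ ← 0° -44° = -44°
rotate_crank_by(+59°): θ ← -44° +59° = 15°
rotate_crank_by(-73°): θ ← 15° -73° = -58°
rotate_crank_by(-39°): θ ← -58° -39° = -97°
crank pin P = (r cos θ, r sin θ) = (-7.068422, -57.567677)
h = r sin θ − e = -57.567677 − 1 = -58.567677
sin φ = h / L = -58.567677 / 116 = -0.50489377
φ = arcsin(-0.50489377) = -30.324301°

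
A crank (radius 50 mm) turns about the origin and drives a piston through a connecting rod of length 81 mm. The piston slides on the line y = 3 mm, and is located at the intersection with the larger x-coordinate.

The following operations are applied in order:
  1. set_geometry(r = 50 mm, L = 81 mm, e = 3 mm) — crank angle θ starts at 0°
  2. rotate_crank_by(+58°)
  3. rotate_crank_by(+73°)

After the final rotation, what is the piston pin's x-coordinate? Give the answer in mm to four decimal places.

40.3711

set_geometry: r = 50 mm, L = 81 mm, e = 3 mm; θ ← 0°
rotate_crank_by(+58°): θ ← 0° +58° = 58°
rotate_crank_by(+73°): θ ← 58° +73° = 131°
crank pin P = (r cos θ, r sin θ) = (-32.802951, 37.735479)
h = r sin θ − e = 37.735479 − 3 = 34.735479
x = r cos θ + √(L² − h²) = -32.802951 + √(6561.0 − 1206.5535) = -32.802951 + 73.174084 = 40.371132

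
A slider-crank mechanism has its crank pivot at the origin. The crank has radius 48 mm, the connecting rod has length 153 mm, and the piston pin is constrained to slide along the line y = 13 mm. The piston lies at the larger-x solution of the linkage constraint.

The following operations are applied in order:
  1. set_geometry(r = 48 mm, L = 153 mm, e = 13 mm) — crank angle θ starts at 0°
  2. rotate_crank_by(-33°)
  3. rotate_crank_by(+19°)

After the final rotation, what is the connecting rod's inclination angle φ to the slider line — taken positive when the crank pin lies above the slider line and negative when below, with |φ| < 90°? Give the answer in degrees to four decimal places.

set_geometry: r = 48 mm, L = 153 mm, e = 13 mm; θ ← 0°
rotate_crank_by(-33°): θ ← 0° -33° = -33°
rotate_crank_by(+19°): θ ← -33° +19° = -14°
crank pin P = (r cos θ, r sin θ) = (46.574195, -11.612251)
h = r sin θ − e = -11.612251 − 13 = -24.612251
sin φ = h / L = -24.612251 / 153 = -0.16086439
φ = arcsin(-0.16086439) = -9.257072°

-9.2571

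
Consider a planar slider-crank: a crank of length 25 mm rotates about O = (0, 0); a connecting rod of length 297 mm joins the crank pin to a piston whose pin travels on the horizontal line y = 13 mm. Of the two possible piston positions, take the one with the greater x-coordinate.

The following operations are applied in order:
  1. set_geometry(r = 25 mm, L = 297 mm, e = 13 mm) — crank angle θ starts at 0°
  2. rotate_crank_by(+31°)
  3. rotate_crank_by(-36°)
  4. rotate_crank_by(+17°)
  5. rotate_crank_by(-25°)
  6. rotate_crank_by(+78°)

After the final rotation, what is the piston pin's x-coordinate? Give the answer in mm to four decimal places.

307.4084

set_geometry: r = 25 mm, L = 297 mm, e = 13 mm; θ ← 0°
rotate_crank_by(+31°): θ ← 0° +31° = 31°
rotate_crank_by(-36°): θ ← 31° -36° = -5°
rotate_crank_by(+17°): θ ← -5° +17° = 12°
rotate_crank_by(-25°): θ ← 12° -25° = -13°
rotate_crank_by(+78°): θ ← -13° +78° = 65°
crank pin P = (r cos θ, r sin θ) = (10.565457, 22.657695)
h = r sin θ − e = 22.657695 − 13 = 9.657695
x = r cos θ + √(L² − h²) = 10.565457 + √(88209.0 − 93.2711) = 10.565457 + 296.842936 = 307.408393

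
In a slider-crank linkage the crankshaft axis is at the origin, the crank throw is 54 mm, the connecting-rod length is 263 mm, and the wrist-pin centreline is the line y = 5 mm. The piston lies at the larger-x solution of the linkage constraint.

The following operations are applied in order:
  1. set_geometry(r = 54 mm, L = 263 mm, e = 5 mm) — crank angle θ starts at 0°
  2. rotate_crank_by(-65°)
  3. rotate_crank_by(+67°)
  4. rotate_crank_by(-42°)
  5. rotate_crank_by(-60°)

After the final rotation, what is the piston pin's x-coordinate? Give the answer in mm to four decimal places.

247.1072

set_geometry: r = 54 mm, L = 263 mm, e = 5 mm; θ ← 0°
rotate_crank_by(-65°): θ ← 0° -65° = -65°
rotate_crank_by(+67°): θ ← -65° +67° = 2°
rotate_crank_by(-42°): θ ← 2° -42° = -40°
rotate_crank_by(-60°): θ ← -40° -60° = -100°
crank pin P = (r cos θ, r sin θ) = (-9.377002, -53.179619)
h = r sin θ − e = -53.179619 − 5 = -58.179619
x = r cos θ + √(L² − h²) = -9.377002 + √(69169.0 − 3384.8680) = -9.377002 + 256.484175 = 247.107173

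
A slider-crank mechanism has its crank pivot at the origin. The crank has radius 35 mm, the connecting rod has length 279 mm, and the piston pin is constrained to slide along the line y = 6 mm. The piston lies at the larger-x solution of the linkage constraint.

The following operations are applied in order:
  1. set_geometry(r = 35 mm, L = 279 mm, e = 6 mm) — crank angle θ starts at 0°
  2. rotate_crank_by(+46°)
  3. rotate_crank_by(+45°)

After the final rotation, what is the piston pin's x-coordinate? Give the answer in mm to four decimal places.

276.8785

set_geometry: r = 35 mm, L = 279 mm, e = 6 mm; θ ← 0°
rotate_crank_by(+46°): θ ← 0° +46° = 46°
rotate_crank_by(+45°): θ ← 46° +45° = 91°
crank pin P = (r cos θ, r sin θ) = (-0.610834, 34.994669)
h = r sin θ − e = 34.994669 − 6 = 28.994669
x = r cos θ + √(L² − h²) = -0.610834 + √(77841.0 − 840.6908) = -0.610834 + 277.489296 = 276.878461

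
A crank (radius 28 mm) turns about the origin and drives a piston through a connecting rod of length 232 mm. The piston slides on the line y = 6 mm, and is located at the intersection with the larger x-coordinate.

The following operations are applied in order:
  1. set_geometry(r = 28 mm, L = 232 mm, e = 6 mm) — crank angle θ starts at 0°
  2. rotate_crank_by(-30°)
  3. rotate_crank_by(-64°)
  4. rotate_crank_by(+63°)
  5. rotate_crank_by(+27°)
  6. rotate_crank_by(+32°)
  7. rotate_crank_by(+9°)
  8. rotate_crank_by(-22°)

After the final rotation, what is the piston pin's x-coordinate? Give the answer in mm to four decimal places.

259.0426

set_geometry: r = 28 mm, L = 232 mm, e = 6 mm; θ ← 0°
rotate_crank_by(-30°): θ ← 0° -30° = -30°
rotate_crank_by(-64°): θ ← -30° -64° = -94°
rotate_crank_by(+63°): θ ← -94° +63° = -31°
rotate_crank_by(+27°): θ ← -31° +27° = -4°
rotate_crank_by(+32°): θ ← -4° +32° = 28°
rotate_crank_by(+9°): θ ← 28° +9° = 37°
rotate_crank_by(-22°): θ ← 37° -22° = 15°
crank pin P = (r cos θ, r sin θ) = (27.045923, 7.246933)
h = r sin θ − e = 7.246933 − 6 = 1.246933
x = r cos θ + √(L² − h²) = 27.045923 + √(53824.0 − 1.5548) = 27.045923 + 231.996649 = 259.042572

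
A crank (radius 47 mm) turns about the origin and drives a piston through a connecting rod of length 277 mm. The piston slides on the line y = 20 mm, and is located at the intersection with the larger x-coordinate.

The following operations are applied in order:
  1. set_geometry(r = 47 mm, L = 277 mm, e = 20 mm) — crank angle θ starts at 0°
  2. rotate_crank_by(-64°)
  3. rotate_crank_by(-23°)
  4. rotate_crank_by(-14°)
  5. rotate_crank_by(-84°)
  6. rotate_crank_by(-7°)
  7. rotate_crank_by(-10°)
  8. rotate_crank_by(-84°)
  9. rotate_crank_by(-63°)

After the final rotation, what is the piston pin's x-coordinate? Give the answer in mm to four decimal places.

set_geometry: r = 47 mm, L = 277 mm, e = 20 mm; θ ← 0°
rotate_crank_by(-64°): θ ← 0° -64° = -64°
rotate_crank_by(-23°): θ ← -64° -23° = -87°
rotate_crank_by(-14°): θ ← -87° -14° = -101°
rotate_crank_by(-84°): θ ← -101° -84° = -185°
rotate_crank_by(-7°): θ ← -185° -7° = -192°
rotate_crank_by(-10°): θ ← -192° -10° = -202°
rotate_crank_by(-84°): θ ← -202° -84° = -286°
rotate_crank_by(-63°): θ ← -286° -63° = -349°
crank pin P = (r cos θ, r sin θ) = (46.136478, 8.968023)
h = r sin θ − e = 8.968023 − 20 = -11.031977
x = r cos θ + √(L² − h²) = 46.136478 + √(76729.0 − 121.7045) = 46.136478 + 276.780230 = 322.916707

322.9167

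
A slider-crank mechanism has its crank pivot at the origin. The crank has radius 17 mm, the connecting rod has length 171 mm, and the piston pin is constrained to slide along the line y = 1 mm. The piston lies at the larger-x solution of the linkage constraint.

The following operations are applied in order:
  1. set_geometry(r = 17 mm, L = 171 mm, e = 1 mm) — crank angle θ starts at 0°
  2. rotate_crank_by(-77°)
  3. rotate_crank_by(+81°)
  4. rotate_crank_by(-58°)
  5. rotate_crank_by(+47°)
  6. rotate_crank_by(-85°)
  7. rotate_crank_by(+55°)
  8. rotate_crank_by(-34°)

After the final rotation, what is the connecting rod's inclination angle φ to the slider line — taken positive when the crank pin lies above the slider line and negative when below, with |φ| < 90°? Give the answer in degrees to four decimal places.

-5.7304

set_geometry: r = 17 mm, L = 171 mm, e = 1 mm; θ ← 0°
rotate_crank_by(-77°): θ ← 0° -77° = -77°
rotate_crank_by(+81°): θ ← -77° +81° = 4°
rotate_crank_by(-58°): θ ← 4° -58° = -54°
rotate_crank_by(+47°): θ ← -54° +47° = -7°
rotate_crank_by(-85°): θ ← -7° -85° = -92°
rotate_crank_by(+55°): θ ← -92° +55° = -37°
rotate_crank_by(-34°): θ ← -37° -34° = -71°
crank pin P = (r cos θ, r sin θ) = (5.534659, -16.073816)
h = r sin θ − e = -16.073816 − 1 = -17.073816
sin φ = h / L = -17.073816 / 171 = -0.09984688
φ = arcsin(-0.09984688) = -5.730353°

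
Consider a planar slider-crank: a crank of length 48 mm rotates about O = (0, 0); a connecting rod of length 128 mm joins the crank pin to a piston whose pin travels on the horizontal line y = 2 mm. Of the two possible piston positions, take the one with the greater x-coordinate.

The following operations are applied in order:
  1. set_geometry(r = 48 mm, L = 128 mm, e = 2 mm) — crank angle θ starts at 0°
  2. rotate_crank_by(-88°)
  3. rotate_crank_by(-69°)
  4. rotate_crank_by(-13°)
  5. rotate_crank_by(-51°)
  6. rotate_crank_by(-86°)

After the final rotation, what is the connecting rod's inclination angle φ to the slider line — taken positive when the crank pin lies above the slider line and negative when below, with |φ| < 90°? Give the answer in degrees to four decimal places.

16.4909

set_geometry: r = 48 mm, L = 128 mm, e = 2 mm; θ ← 0°
rotate_crank_by(-88°): θ ← 0° -88° = -88°
rotate_crank_by(-69°): θ ← -88° -69° = -157°
rotate_crank_by(-13°): θ ← -157° -13° = -170°
rotate_crank_by(-51°): θ ← -170° -51° = -221°
rotate_crank_by(-86°): θ ← -221° -86° = -307°
crank pin P = (r cos θ, r sin θ) = (28.887121, 38.334504)
h = r sin θ − e = 38.334504 − 2 = 36.334504
sin φ = h / L = 36.334504 / 128 = 0.28386332
φ = arcsin(0.28386332) = 16.490916°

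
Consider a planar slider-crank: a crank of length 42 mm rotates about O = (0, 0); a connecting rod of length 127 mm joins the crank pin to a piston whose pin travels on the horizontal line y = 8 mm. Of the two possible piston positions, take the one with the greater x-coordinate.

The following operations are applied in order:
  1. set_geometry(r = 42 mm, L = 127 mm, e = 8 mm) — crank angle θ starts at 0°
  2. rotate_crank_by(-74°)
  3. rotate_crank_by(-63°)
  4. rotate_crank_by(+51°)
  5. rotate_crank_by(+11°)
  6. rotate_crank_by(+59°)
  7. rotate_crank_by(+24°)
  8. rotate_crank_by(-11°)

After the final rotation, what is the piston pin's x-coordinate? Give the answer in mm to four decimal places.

set_geometry: r = 42 mm, L = 127 mm, e = 8 mm; θ ← 0°
rotate_crank_by(-74°): θ ← 0° -74° = -74°
rotate_crank_by(-63°): θ ← -74° -63° = -137°
rotate_crank_by(+51°): θ ← -137° +51° = -86°
rotate_crank_by(+11°): θ ← -86° +11° = -75°
rotate_crank_by(+59°): θ ← -75° +59° = -16°
rotate_crank_by(+24°): θ ← -16° +24° = 8°
rotate_crank_by(-11°): θ ← 8° -11° = -3°
crank pin P = (r cos θ, r sin θ) = (41.942440, -2.198110)
h = r sin θ − e = -2.198110 − 8 = -10.198110
x = r cos θ + √(L² − h²) = 41.942440 + √(16129.0 − 104.0015) = 41.942440 + 126.589883 = 168.532324

168.5323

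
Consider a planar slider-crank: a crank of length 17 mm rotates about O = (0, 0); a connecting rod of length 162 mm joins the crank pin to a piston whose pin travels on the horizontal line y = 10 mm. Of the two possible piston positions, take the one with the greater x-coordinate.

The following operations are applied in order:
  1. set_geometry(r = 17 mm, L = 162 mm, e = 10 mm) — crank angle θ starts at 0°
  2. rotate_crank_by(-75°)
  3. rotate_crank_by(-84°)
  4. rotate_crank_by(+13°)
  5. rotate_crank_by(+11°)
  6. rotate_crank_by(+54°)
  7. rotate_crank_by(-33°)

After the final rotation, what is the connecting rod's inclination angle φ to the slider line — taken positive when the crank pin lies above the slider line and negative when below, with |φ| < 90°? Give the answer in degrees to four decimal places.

-9.0673

set_geometry: r = 17 mm, L = 162 mm, e = 10 mm; θ ← 0°
rotate_crank_by(-75°): θ ← 0° -75° = -75°
rotate_crank_by(-84°): θ ← -75° -84° = -159°
rotate_crank_by(+13°): θ ← -159° +13° = -146°
rotate_crank_by(+11°): θ ← -146° +11° = -135°
rotate_crank_by(+54°): θ ← -135° +54° = -81°
rotate_crank_by(-33°): θ ← -81° -33° = -114°
crank pin P = (r cos θ, r sin θ) = (-6.914523, -15.530273)
h = r sin θ − e = -15.530273 − 10 = -25.530273
sin φ = h / L = -25.530273 / 162 = -0.15759428
φ = arcsin(-0.15759428) = -9.067287°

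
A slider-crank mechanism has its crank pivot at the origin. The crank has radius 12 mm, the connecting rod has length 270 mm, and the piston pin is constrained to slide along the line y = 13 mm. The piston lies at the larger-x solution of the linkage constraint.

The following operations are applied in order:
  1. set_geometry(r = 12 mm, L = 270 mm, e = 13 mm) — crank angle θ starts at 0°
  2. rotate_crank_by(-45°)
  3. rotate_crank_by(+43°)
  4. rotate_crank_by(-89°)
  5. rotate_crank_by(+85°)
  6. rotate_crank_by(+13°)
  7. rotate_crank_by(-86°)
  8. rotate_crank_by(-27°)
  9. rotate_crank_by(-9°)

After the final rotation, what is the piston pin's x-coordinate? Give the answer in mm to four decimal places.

263.8709

set_geometry: r = 12 mm, L = 270 mm, e = 13 mm; θ ← 0°
rotate_crank_by(-45°): θ ← 0° -45° = -45°
rotate_crank_by(+43°): θ ← -45° +43° = -2°
rotate_crank_by(-89°): θ ← -2° -89° = -91°
rotate_crank_by(+85°): θ ← -91° +85° = -6°
rotate_crank_by(+13°): θ ← -6° +13° = 7°
rotate_crank_by(-86°): θ ← 7° -86° = -79°
rotate_crank_by(-27°): θ ← -79° -27° = -106°
rotate_crank_by(-9°): θ ← -106° -9° = -115°
crank pin P = (r cos θ, r sin θ) = (-5.071419, -10.875693)
h = r sin θ − e = -10.875693 − 13 = -23.875693
x = r cos θ + √(L² − h²) = -5.071419 + √(72900.0 − 570.0487) = -5.071419 + 268.942282 = 263.870863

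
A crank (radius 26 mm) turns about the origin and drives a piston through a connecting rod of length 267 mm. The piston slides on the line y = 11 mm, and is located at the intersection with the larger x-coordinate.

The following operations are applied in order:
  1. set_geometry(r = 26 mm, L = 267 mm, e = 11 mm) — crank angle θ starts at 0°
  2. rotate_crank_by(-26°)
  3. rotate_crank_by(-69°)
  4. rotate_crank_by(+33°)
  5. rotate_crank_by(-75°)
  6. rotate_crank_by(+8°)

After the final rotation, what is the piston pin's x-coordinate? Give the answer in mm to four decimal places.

set_geometry: r = 26 mm, L = 267 mm, e = 11 mm; θ ← 0°
rotate_crank_by(-26°): θ ← 0° -26° = -26°
rotate_crank_by(-69°): θ ← -26° -69° = -95°
rotate_crank_by(+33°): θ ← -95° +33° = -62°
rotate_crank_by(-75°): θ ← -62° -75° = -137°
rotate_crank_by(+8°): θ ← -137° +8° = -129°
crank pin P = (r cos θ, r sin θ) = (-16.362330, -20.205795)
h = r sin θ − e = -20.205795 − 11 = -31.205795
x = r cos θ + √(L² − h²) = -16.362330 + √(71289.0 − 973.8016) = -16.362330 + 265.170131 = 248.807801

248.8078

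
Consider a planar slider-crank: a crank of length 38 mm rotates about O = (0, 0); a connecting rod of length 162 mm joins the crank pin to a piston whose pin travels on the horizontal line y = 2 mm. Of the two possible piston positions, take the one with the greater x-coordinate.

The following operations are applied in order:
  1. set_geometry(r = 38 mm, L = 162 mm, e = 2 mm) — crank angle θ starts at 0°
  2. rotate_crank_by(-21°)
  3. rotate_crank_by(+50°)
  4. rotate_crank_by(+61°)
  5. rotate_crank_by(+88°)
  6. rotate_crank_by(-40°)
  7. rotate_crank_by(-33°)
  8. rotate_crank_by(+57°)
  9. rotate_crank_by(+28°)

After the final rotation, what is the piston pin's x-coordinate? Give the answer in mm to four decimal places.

set_geometry: r = 38 mm, L = 162 mm, e = 2 mm; θ ← 0°
rotate_crank_by(-21°): θ ← 0° -21° = -21°
rotate_crank_by(+50°): θ ← -21° +50° = 29°
rotate_crank_by(+61°): θ ← 29° +61° = 90°
rotate_crank_by(+88°): θ ← 90° +88° = 178°
rotate_crank_by(-40°): θ ← 178° -40° = 138°
rotate_crank_by(-33°): θ ← 138° -33° = 105°
rotate_crank_by(+57°): θ ← 105° +57° = 162°
rotate_crank_by(+28°): θ ← 162° +28° = 190°
crank pin P = (r cos θ, r sin θ) = (-37.422695, -6.598631)
h = r sin θ − e = -6.598631 − 2 = -8.598631
x = r cos θ + √(L² − h²) = -37.422695 + √(26244.0 − 73.9365) = -37.422695 + 161.771640 = 124.348946

124.3489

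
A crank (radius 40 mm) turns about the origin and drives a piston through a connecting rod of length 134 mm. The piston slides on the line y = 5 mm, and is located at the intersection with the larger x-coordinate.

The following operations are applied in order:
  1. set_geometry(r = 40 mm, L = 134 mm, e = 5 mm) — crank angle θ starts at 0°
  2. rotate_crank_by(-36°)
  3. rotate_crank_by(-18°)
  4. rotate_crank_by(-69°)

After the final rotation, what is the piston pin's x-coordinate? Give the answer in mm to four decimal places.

set_geometry: r = 40 mm, L = 134 mm, e = 5 mm; θ ← 0°
rotate_crank_by(-36°): θ ← 0° -36° = -36°
rotate_crank_by(-18°): θ ← -36° -18° = -54°
rotate_crank_by(-69°): θ ← -54° -69° = -123°
crank pin P = (r cos θ, r sin θ) = (-21.785561, -33.546823)
h = r sin θ − e = -33.546823 − 5 = -38.546823
x = r cos θ + √(L² − h²) = -21.785561 + √(17956.0 − 1485.8575) = -21.785561 + 128.336053 = 106.550491

106.5505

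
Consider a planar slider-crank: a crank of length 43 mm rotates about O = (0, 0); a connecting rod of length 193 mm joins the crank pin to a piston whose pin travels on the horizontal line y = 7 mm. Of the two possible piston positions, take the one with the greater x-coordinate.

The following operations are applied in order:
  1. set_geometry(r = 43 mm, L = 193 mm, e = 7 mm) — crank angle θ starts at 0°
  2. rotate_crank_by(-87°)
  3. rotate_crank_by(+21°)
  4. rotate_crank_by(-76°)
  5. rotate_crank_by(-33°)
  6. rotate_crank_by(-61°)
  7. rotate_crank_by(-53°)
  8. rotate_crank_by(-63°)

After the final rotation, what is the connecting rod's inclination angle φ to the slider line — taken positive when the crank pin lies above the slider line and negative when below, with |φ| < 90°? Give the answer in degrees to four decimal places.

set_geometry: r = 43 mm, L = 193 mm, e = 7 mm; θ ← 0°
rotate_crank_by(-87°): θ ← 0° -87° = -87°
rotate_crank_by(+21°): θ ← -87° +21° = -66°
rotate_crank_by(-76°): θ ← -66° -76° = -142°
rotate_crank_by(-33°): θ ← -142° -33° = -175°
rotate_crank_by(-61°): θ ← -175° -61° = -236°
rotate_crank_by(-53°): θ ← -236° -53° = -289°
rotate_crank_by(-63°): θ ← -289° -63° = -352°
crank pin P = (r cos θ, r sin θ) = (42.581527, 5.984443)
h = r sin θ − e = 5.984443 − 7 = -1.015557
sin φ = h / L = -1.015557 / 193 = -0.00526195
φ = arcsin(-0.00526195) = -0.301489°

-0.3015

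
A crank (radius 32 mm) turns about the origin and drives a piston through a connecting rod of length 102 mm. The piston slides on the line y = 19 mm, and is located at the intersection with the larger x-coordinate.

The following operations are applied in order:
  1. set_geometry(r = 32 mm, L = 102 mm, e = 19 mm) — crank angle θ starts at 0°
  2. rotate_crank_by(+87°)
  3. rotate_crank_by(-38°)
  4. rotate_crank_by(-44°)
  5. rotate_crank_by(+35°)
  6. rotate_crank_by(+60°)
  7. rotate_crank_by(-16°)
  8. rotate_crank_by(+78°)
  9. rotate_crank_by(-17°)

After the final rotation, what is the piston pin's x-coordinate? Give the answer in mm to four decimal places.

set_geometry: r = 32 mm, L = 102 mm, e = 19 mm; θ ← 0°
rotate_crank_by(+87°): θ ← 0° +87° = 87°
rotate_crank_by(-38°): θ ← 87° -38° = 49°
rotate_crank_by(-44°): θ ← 49° -44° = 5°
rotate_crank_by(+35°): θ ← 5° +35° = 40°
rotate_crank_by(+60°): θ ← 40° +60° = 100°
rotate_crank_by(-16°): θ ← 100° -16° = 84°
rotate_crank_by(+78°): θ ← 84° +78° = 162°
rotate_crank_by(-17°): θ ← 162° -17° = 145°
crank pin P = (r cos θ, r sin θ) = (-26.212865, 18.354446)
h = r sin θ − e = 18.354446 − 19 = -0.645554
x = r cos θ + √(L² − h²) = -26.212865 + √(10404.0 − 0.4167) = -26.212865 + 101.997957 = 75.785092

75.7851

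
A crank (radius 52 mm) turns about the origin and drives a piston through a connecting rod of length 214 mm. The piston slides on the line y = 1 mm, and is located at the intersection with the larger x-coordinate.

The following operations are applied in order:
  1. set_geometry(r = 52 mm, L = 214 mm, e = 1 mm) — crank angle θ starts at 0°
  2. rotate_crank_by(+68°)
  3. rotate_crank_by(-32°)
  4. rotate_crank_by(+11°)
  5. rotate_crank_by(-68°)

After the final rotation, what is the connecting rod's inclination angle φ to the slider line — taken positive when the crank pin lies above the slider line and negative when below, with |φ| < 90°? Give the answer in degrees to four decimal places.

set_geometry: r = 52 mm, L = 214 mm, e = 1 mm; θ ← 0°
rotate_crank_by(+68°): θ ← 0° +68° = 68°
rotate_crank_by(-32°): θ ← 68° -32° = 36°
rotate_crank_by(+11°): θ ← 36° +11° = 47°
rotate_crank_by(-68°): θ ← 47° -68° = -21°
crank pin P = (r cos θ, r sin θ) = (48.546182, -18.635133)
h = r sin θ − e = -18.635133 − 1 = -19.635133
sin φ = h / L = -19.635133 / 214 = -0.09175296
φ = arcsin(-0.09175296) = -5.264462°

-5.2645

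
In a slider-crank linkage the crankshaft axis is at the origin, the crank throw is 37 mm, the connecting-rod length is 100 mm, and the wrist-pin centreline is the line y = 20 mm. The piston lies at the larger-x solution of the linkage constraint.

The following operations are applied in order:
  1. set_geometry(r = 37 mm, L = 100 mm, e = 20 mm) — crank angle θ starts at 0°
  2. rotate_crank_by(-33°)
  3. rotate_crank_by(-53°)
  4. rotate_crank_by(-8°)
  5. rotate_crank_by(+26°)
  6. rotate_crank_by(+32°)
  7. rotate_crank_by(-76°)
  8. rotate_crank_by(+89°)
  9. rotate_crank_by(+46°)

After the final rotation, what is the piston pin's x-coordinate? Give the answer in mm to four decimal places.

set_geometry: r = 37 mm, L = 100 mm, e = 20 mm; θ ← 0°
rotate_crank_by(-33°): θ ← 0° -33° = -33°
rotate_crank_by(-53°): θ ← -33° -53° = -86°
rotate_crank_by(-8°): θ ← -86° -8° = -94°
rotate_crank_by(+26°): θ ← -94° +26° = -68°
rotate_crank_by(+32°): θ ← -68° +32° = -36°
rotate_crank_by(-76°): θ ← -36° -76° = -112°
rotate_crank_by(+89°): θ ← -112° +89° = -23°
rotate_crank_by(+46°): θ ← -23° +46° = 23°
crank pin P = (r cos θ, r sin θ) = (34.058680, 14.457052)
h = r sin θ − e = 14.457052 − 20 = -5.542948
x = r cos θ + √(L² − h²) = 34.058680 + √(10000.0 − 30.7243) = 34.058680 + 99.846260 = 133.904940

133.9049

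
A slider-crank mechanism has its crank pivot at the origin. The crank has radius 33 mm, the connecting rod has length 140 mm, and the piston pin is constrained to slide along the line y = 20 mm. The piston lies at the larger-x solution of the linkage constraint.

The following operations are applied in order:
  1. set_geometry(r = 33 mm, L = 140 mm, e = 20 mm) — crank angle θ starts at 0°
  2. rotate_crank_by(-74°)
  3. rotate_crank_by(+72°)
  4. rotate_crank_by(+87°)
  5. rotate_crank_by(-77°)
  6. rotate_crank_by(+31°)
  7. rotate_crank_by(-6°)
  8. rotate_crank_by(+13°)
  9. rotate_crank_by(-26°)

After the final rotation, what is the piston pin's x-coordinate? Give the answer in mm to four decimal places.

170.7384

set_geometry: r = 33 mm, L = 140 mm, e = 20 mm; θ ← 0°
rotate_crank_by(-74°): θ ← 0° -74° = -74°
rotate_crank_by(+72°): θ ← -74° +72° = -2°
rotate_crank_by(+87°): θ ← -2° +87° = 85°
rotate_crank_by(-77°): θ ← 85° -77° = 8°
rotate_crank_by(+31°): θ ← 8° +31° = 39°
rotate_crank_by(-6°): θ ← 39° -6° = 33°
rotate_crank_by(+13°): θ ← 33° +13° = 46°
rotate_crank_by(-26°): θ ← 46° -26° = 20°
crank pin P = (r cos θ, r sin θ) = (31.009856, 11.286665)
h = r sin θ − e = 11.286665 − 20 = -8.713335
x = r cos θ + √(L² − h²) = 31.009856 + √(19600.0 − 75.9222) = 31.009856 + 139.728586 = 170.738443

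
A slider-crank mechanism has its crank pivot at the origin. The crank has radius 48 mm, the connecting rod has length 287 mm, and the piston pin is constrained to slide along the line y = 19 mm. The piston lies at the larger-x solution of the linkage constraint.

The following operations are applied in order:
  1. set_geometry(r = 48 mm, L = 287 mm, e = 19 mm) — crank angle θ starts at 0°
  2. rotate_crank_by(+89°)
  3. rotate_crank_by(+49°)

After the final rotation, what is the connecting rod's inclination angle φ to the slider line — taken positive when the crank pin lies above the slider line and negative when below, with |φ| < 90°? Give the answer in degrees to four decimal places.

set_geometry: r = 48 mm, L = 287 mm, e = 19 mm; θ ← 0°
rotate_crank_by(+89°): θ ← 0° +89° = 89°
rotate_crank_by(+49°): θ ← 89° +49° = 138°
crank pin P = (r cos θ, r sin θ) = (-35.670952, 32.118269)
h = r sin θ − e = 32.118269 − 19 = 13.118269
sin φ = h / L = 13.118269 / 287 = 0.04570825
φ = arcsin(0.04570825) = 2.619803°

2.6198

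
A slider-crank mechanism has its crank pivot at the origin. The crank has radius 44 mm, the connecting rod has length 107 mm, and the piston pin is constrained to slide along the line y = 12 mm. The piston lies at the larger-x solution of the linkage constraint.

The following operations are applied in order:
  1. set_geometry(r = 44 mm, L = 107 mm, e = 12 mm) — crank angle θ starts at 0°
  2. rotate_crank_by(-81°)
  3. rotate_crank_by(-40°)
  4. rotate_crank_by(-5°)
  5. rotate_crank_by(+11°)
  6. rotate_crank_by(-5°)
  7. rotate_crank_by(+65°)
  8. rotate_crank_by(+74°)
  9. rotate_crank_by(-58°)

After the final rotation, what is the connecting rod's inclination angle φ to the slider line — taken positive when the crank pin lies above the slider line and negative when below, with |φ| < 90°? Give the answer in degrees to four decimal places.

set_geometry: r = 44 mm, L = 107 mm, e = 12 mm; θ ← 0°
rotate_crank_by(-81°): θ ← 0° -81° = -81°
rotate_crank_by(-40°): θ ← -81° -40° = -121°
rotate_crank_by(-5°): θ ← -121° -5° = -126°
rotate_crank_by(+11°): θ ← -126° +11° = -115°
rotate_crank_by(-5°): θ ← -115° -5° = -120°
rotate_crank_by(+65°): θ ← -120° +65° = -55°
rotate_crank_by(+74°): θ ← -55° +74° = 19°
rotate_crank_by(-58°): θ ← 19° -58° = -39°
crank pin P = (r cos θ, r sin θ) = (34.194422, -27.690097)
h = r sin θ − e = -27.690097 − 12 = -39.690097
sin φ = h / L = -39.690097 / 107 = -0.37093549
φ = arcsin(-0.37093549) = -21.773323°

-21.7733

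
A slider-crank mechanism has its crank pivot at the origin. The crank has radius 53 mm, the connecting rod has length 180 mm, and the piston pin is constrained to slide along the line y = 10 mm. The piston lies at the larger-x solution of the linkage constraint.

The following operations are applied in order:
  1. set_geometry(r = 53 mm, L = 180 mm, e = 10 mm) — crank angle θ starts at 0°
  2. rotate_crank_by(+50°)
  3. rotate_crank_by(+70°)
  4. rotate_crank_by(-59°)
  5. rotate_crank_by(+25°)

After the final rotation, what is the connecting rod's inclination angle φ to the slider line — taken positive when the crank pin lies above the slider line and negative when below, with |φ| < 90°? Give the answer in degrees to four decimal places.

13.7787

set_geometry: r = 53 mm, L = 180 mm, e = 10 mm; θ ← 0°
rotate_crank_by(+50°): θ ← 0° +50° = 50°
rotate_crank_by(+70°): θ ← 50° +70° = 120°
rotate_crank_by(-59°): θ ← 120° -59° = 61°
rotate_crank_by(+25°): θ ← 61° +25° = 86°
crank pin P = (r cos θ, r sin θ) = (3.697093, 52.870895)
h = r sin θ − e = 52.870895 − 10 = 42.870895
sin φ = h / L = 42.870895 / 180 = 0.23817164
φ = arcsin(0.23817164) = 13.778654°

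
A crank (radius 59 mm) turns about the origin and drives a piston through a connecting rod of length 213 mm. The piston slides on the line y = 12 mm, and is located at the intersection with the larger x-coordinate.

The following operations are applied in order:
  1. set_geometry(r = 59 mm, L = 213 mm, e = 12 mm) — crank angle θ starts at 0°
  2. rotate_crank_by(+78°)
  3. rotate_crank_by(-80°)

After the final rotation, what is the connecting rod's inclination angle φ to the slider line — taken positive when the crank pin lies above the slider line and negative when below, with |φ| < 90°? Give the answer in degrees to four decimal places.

set_geometry: r = 59 mm, L = 213 mm, e = 12 mm; θ ← 0°
rotate_crank_by(+78°): θ ← 0° +78° = 78°
rotate_crank_by(-80°): θ ← 78° -80° = -2°
crank pin P = (r cos θ, r sin θ) = (58.964059, -2.059070)
h = r sin θ − e = -2.059070 − 12 = -14.059070
sin φ = h / L = -14.059070 / 213 = -0.06600502
φ = arcsin(-0.06600502) = -3.784561°

-3.7846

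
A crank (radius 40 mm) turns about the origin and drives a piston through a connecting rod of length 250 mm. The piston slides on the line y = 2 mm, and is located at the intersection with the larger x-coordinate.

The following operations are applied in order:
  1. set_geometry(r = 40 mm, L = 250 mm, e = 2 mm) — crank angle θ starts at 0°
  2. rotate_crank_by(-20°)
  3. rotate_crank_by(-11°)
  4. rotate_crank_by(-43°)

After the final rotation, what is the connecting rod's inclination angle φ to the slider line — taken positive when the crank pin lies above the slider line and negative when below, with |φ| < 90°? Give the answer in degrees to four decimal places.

-9.3115

set_geometry: r = 40 mm, L = 250 mm, e = 2 mm; θ ← 0°
rotate_crank_by(-20°): θ ← 0° -20° = -20°
rotate_crank_by(-11°): θ ← -20° -11° = -31°
rotate_crank_by(-43°): θ ← -31° -43° = -74°
crank pin P = (r cos θ, r sin θ) = (11.025494, -38.450468)
h = r sin θ − e = -38.450468 − 2 = -40.450468
sin φ = h / L = -40.450468 / 250 = -0.16180187
φ = arcsin(-0.16180187) = -9.311499°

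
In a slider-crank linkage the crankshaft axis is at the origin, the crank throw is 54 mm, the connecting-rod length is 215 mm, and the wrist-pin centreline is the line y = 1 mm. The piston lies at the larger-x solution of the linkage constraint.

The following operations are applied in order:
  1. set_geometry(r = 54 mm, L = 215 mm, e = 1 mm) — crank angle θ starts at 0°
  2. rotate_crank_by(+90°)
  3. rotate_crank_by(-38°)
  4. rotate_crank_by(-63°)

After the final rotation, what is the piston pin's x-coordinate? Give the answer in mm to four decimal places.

267.7105

set_geometry: r = 54 mm, L = 215 mm, e = 1 mm; θ ← 0°
rotate_crank_by(+90°): θ ← 0° +90° = 90°
rotate_crank_by(-38°): θ ← 90° -38° = 52°
rotate_crank_by(-63°): θ ← 52° -63° = -11°
crank pin P = (r cos θ, r sin θ) = (53.007868, -10.303686)
h = r sin θ − e = -10.303686 − 1 = -11.303686
x = r cos θ + √(L² − h²) = 53.007868 + √(46225.0 − 127.7733) = 53.007868 + 214.702647 = 267.710515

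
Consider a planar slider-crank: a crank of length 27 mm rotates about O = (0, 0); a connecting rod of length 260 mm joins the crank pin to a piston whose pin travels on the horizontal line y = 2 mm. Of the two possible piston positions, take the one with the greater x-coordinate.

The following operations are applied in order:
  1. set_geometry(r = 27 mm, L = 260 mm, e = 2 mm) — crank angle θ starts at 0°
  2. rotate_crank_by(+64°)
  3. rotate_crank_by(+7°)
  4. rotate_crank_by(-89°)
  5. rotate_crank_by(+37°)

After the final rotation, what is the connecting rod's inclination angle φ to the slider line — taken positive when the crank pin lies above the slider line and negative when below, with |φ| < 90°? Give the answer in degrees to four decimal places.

1.4965

set_geometry: r = 27 mm, L = 260 mm, e = 2 mm; θ ← 0°
rotate_crank_by(+64°): θ ← 0° +64° = 64°
rotate_crank_by(+7°): θ ← 64° +7° = 71°
rotate_crank_by(-89°): θ ← 71° -89° = -18°
rotate_crank_by(+37°): θ ← -18° +37° = 19°
crank pin P = (r cos θ, r sin θ) = (25.529002, 8.790340)
h = r sin θ − e = 8.790340 − 2 = 6.790340
sin φ = h / L = 6.790340 / 260 = 0.02611669
φ = arcsin(0.02611669) = 1.496546°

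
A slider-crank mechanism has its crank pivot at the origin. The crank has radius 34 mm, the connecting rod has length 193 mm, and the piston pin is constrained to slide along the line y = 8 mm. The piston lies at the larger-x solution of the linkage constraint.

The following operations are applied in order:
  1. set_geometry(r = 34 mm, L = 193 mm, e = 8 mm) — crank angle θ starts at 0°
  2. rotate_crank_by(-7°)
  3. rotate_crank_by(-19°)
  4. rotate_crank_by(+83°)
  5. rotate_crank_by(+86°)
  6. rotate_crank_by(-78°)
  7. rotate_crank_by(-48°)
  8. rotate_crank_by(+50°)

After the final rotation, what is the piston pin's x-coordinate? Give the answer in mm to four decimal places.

204.8736

set_geometry: r = 34 mm, L = 193 mm, e = 8 mm; θ ← 0°
rotate_crank_by(-7°): θ ← 0° -7° = -7°
rotate_crank_by(-19°): θ ← -7° -19° = -26°
rotate_crank_by(+83°): θ ← -26° +83° = 57°
rotate_crank_by(+86°): θ ← 57° +86° = 143°
rotate_crank_by(-78°): θ ← 143° -78° = 65°
rotate_crank_by(-48°): θ ← 65° -48° = 17°
rotate_crank_by(+50°): θ ← 17° +50° = 67°
crank pin P = (r cos θ, r sin θ) = (13.284858, 31.297165)
h = r sin θ − e = 31.297165 − 8 = 23.297165
x = r cos θ + √(L² − h²) = 13.284858 + √(37249.0 − 542.7579) = 13.284858 + 191.588732 = 204.873590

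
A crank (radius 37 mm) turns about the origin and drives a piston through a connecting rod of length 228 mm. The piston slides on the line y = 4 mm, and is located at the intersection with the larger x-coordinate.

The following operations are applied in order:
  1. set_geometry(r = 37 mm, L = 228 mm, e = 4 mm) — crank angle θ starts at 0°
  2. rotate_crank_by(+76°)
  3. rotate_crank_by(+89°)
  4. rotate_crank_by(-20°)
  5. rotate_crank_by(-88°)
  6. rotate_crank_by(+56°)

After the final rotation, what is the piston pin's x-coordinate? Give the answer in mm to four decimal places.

211.5529

set_geometry: r = 37 mm, L = 228 mm, e = 4 mm; θ ← 0°
rotate_crank_by(+76°): θ ← 0° +76° = 76°
rotate_crank_by(+89°): θ ← 76° +89° = 165°
rotate_crank_by(-20°): θ ← 165° -20° = 145°
rotate_crank_by(-88°): θ ← 145° -88° = 57°
rotate_crank_by(+56°): θ ← 57° +56° = 113°
crank pin P = (r cos θ, r sin θ) = (-14.457052, 34.058680)
h = r sin θ − e = 34.058680 − 4 = 30.058680
x = r cos θ + √(L² − h²) = -14.457052 + √(51984.0 − 903.5242) = -14.457052 + 226.009902 = 211.552850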